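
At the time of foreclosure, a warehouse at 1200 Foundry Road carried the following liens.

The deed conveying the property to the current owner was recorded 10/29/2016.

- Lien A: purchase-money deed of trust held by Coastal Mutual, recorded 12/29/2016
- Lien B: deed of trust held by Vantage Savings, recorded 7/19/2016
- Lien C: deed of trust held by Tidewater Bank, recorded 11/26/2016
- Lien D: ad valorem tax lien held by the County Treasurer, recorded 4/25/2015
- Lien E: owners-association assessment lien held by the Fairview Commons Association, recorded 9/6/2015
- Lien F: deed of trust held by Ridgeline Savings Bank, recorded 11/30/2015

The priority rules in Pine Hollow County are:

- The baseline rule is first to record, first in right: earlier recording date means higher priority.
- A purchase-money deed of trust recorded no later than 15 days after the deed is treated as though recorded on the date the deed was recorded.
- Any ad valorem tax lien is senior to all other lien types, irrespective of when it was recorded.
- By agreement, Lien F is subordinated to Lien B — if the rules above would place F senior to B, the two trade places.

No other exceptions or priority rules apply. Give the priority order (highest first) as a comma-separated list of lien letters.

D, E, B, F, C, A

Effective dates: A was recorded 61 days after the deed, outside the 15-day window, so it keeps its recording date.
D, as an ad valorem tax lien, has superpriority and ranks first.
Among the remaining liens, by effective date: E (9/6/2015), F (11/30/2015), B (7/19/2016), C (11/26/2016), A (12/29/2016).
The subordination applies — F was senior to B — so F and B swap.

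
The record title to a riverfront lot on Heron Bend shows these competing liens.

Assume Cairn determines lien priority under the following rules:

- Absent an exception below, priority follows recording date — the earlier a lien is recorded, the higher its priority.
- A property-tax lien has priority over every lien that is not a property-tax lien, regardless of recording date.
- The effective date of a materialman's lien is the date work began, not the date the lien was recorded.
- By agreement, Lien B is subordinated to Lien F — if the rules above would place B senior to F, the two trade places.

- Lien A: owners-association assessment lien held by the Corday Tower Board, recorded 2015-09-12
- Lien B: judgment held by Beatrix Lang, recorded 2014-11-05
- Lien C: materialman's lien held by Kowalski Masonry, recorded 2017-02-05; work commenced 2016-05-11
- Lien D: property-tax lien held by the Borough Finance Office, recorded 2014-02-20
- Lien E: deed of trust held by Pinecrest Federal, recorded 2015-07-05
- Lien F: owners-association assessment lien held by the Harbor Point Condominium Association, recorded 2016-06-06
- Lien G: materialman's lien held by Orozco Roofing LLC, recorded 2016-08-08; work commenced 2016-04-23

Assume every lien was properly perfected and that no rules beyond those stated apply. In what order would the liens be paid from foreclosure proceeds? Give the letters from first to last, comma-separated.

D, F, E, A, G, C, B

Effective dates: C is treated as recorded 2016-05-11, the work-commencement date; G's effective date is 2016-04-23, when work began.
D, as a property-tax lien, has superpriority and ranks first.
The other liens, earliest effective date first: B (2014-11-05), E (2015-07-05), A (2015-09-12), G (2016-04-23), C (2016-05-11), F (2016-06-06).
B would otherwise be senior to F, so under the subordination agreement B and F exchange positions.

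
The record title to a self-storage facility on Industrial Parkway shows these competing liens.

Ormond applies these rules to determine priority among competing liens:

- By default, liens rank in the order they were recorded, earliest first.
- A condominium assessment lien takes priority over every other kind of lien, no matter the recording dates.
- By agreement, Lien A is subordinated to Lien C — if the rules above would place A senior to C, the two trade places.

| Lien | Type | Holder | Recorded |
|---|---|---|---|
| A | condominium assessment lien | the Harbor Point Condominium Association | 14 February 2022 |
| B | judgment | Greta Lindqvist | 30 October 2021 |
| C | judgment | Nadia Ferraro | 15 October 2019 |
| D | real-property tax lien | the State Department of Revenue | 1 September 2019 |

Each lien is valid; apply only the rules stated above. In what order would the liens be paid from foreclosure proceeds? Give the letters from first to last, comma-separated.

C, D, A, B

A is a condominium assessment lien and takes priority over every other lien.
Ordering the rest by effective date: D (1 September 2019), C (15 October 2019), B (30 October 2021).
Because A would otherwise rank above C, the subordination swaps them.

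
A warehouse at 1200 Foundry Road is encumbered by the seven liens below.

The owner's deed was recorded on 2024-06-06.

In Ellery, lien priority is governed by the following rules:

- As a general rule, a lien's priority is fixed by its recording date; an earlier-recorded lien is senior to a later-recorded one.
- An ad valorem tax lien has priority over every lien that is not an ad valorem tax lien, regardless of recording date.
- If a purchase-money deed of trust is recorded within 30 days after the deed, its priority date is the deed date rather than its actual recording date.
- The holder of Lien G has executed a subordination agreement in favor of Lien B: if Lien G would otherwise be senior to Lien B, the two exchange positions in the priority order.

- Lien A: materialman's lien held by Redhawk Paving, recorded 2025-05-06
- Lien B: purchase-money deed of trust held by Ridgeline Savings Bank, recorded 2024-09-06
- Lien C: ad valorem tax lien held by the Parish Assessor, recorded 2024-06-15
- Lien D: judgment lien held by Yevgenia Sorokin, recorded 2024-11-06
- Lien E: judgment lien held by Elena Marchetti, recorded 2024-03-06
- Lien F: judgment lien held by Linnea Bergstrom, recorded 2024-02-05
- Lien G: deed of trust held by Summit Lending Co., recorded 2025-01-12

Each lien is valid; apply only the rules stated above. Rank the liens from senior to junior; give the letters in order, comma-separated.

Effective dates: B was recorded 92 days after the deed, outside the 30-day window, so it keeps its recording date.
C is an ad valorem tax lien and takes priority over every other lien.
Ordering the rest by effective date: F (2024-02-05), E (2024-03-06), B (2024-09-06), D (2024-11-06), G (2025-01-12), A (2025-05-06).
G already ranks below B; the subordination has no effect.

C, F, E, B, D, G, A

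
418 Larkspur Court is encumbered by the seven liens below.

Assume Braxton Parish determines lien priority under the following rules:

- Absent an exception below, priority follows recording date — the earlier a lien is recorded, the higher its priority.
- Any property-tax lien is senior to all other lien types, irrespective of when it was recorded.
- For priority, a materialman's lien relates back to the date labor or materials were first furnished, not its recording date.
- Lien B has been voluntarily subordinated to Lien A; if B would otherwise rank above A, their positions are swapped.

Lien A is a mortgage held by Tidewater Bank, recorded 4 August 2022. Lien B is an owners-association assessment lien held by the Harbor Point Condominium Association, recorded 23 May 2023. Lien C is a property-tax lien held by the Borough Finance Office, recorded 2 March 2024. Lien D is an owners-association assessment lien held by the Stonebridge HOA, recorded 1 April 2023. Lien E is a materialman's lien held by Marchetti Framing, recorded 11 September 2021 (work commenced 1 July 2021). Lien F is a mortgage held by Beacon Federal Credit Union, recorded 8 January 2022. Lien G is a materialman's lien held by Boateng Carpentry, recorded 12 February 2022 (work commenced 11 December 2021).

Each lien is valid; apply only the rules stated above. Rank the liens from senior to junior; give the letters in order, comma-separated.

Adjusting effective dates: E's effective date is 1 July 2021, when work began; G is treated as recorded 11 December 2021, the work-commencement date.
C is a property-tax lien and takes priority over every other lien.
Remaining liens by effective date: E (1 July 2021), G (11 December 2021), F (8 January 2022), A (4 August 2022), D (1 April 2023), B (23 May 2023).
Since B is not senior to A, the subordination leaves the order unchanged.

C, E, G, F, A, D, B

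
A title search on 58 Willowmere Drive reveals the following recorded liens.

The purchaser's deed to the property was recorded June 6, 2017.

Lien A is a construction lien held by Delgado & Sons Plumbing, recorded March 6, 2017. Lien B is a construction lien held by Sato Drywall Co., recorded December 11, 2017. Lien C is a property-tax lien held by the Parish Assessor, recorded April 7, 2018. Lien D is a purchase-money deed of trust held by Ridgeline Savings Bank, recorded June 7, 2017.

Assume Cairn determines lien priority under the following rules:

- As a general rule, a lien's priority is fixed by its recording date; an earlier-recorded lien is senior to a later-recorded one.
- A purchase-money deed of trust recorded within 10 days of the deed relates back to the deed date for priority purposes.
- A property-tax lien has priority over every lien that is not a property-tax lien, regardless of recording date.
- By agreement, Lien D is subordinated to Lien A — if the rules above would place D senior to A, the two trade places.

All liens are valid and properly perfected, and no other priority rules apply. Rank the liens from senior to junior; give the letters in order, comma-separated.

First, effective dates: D was recorded within the 10-day window, so its effective date is the deed date June 6, 2017.
C is a property-tax lien and takes priority over every other lien.
Among the remaining liens, by effective date: A (March 6, 2017), D (June 6, 2017), B (December 11, 2017).
D is already junior to A, so the subordination agreement changes nothing.

C, A, D, B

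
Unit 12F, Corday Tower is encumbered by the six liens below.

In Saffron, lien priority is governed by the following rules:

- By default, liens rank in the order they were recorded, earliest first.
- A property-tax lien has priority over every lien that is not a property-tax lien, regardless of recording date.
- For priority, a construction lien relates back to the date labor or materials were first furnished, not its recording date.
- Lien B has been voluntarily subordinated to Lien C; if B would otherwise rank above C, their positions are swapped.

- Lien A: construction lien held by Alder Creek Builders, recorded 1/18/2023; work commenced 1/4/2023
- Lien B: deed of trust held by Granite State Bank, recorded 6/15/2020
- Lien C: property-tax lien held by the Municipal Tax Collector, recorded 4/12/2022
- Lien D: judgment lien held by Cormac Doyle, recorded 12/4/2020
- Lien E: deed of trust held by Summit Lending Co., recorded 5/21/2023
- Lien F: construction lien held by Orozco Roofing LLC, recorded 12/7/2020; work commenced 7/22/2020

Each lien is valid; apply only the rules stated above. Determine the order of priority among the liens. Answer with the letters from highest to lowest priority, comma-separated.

C, B, F, D, A, E

Adjusting effective dates: A's effective date is 1/4/2023, when work began; F relates back to 7/22/2020 (work commenced).
C, as a property-tax lien, has superpriority and ranks first.
Ordering the rest by effective date: B (6/15/2020), F (7/22/2020), D (12/4/2020), A (1/4/2023), E (5/21/2023).
Since B is not senior to C, the subordination leaves the order unchanged.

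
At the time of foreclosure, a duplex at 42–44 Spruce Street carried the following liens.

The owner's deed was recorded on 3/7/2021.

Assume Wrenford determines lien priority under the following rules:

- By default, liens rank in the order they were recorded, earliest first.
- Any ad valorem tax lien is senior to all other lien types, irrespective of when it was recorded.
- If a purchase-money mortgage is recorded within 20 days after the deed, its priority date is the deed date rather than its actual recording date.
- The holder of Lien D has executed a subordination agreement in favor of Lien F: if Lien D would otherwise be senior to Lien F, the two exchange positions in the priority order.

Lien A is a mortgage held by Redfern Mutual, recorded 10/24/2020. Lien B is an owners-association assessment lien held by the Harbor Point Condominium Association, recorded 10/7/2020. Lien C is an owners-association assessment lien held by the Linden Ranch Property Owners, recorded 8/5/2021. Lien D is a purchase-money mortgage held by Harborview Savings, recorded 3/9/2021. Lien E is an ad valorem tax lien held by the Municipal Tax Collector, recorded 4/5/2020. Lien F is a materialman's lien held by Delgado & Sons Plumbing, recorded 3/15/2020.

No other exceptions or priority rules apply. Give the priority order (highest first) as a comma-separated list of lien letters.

Effective dates: D's effective date is the deed date, 3/7/2021.
E, as an ad valorem tax lien, has superpriority and ranks first.
Remaining liens by effective date: F (3/15/2020), B (10/7/2020), A (10/24/2020), D (3/7/2021), C (8/5/2021).
Since D is not senior to F, the subordination leaves the order unchanged.

E, F, B, A, D, C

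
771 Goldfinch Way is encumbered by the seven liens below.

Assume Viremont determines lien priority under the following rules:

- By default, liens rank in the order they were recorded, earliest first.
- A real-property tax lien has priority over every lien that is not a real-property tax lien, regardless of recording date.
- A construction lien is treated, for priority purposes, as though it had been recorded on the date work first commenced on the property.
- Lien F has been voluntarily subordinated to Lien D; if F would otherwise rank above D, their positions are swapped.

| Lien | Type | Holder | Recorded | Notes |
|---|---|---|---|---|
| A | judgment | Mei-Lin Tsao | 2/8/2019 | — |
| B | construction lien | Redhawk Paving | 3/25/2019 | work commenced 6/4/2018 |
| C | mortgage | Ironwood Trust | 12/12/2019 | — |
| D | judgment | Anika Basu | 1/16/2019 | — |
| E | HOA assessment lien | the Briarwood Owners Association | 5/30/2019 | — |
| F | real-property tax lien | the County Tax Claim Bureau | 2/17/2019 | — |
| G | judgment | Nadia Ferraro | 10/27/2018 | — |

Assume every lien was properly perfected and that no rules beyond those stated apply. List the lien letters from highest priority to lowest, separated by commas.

Effective dates after the stated exceptions: B is treated as recorded 6/4/2018, the work-commencement date.
As a real-property tax lien, F is senior to every other lien.
Among the remaining liens, by effective date: B (6/4/2018), G (10/27/2018), D (1/16/2019), A (2/8/2019), E (5/30/2019), C (12/12/2019).
F would otherwise be senior to D, so under the subordination agreement F and D exchange positions.

D, B, G, F, A, E, C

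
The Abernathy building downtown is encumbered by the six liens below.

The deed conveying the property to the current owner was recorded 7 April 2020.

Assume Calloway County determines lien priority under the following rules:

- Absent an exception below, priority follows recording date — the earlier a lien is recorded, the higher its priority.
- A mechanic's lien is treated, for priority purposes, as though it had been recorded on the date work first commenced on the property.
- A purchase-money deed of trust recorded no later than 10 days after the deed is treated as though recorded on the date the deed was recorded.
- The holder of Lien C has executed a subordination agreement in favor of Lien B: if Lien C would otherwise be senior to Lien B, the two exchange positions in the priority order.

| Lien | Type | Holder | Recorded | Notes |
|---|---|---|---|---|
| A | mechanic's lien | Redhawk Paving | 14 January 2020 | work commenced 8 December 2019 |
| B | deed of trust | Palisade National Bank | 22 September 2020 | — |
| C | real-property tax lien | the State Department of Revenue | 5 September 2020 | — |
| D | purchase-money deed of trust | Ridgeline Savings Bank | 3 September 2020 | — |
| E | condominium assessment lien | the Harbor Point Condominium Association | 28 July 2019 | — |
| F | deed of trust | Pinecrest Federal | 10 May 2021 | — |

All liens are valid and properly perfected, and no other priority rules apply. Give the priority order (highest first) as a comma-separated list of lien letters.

E, A, D, B, C, F

Effective dates: A's effective date is 8 December 2019, when work began; D was recorded 149 days after the deed — beyond 10 days — so no relation-back applies.
Sorted by effective date: E (28 July 2019), A (8 December 2019), D (3 September 2020), C (5 September 2020), B (22 September 2020), F (10 May 2021).
C is senior to B before the subordination, so the two trade places.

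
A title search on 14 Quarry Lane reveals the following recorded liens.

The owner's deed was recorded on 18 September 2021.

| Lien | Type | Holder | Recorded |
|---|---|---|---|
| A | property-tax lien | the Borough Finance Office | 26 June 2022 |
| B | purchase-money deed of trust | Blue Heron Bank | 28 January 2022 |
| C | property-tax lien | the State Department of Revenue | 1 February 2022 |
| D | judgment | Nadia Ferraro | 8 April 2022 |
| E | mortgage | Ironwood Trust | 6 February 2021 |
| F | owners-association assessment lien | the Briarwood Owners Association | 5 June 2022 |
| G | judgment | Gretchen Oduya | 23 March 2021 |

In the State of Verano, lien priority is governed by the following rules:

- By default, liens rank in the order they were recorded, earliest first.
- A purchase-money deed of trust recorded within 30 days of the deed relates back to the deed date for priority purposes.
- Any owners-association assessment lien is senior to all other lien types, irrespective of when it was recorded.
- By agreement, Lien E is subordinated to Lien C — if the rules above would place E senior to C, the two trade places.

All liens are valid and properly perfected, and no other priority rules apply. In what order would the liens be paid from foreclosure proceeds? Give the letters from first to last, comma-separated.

Adjusting effective dates: B was recorded 132 days after the deed — beyond 30 days — so no relation-back applies.
F is an owners-association assessment lien and takes priority over every other lien.
Remaining liens by effective date: E (6 February 2021), G (23 March 2021), B (28 January 2022), C (1 February 2022), D (8 April 2022), A (26 June 2022).
The subordination applies — E was senior to C — so E and C swap.

F, C, G, B, E, D, A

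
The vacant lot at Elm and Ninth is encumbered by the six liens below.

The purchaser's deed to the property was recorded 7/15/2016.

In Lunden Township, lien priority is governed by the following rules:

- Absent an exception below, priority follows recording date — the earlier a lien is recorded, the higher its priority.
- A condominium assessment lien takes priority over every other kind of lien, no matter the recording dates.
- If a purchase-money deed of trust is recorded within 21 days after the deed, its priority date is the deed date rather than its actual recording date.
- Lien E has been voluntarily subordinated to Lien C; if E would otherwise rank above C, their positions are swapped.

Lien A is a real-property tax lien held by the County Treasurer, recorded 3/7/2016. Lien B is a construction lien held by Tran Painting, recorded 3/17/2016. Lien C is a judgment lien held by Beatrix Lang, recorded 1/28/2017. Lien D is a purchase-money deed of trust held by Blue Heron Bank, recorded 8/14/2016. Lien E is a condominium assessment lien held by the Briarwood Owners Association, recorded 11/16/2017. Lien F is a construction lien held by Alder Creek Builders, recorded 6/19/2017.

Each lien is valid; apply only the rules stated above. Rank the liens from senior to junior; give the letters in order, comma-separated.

Adjusting effective dates: D was recorded 30 days after the deed — beyond 21 days — so no relation-back applies.
E is a condominium assessment lien and takes priority over every other lien.
Ordering the rest by effective date: A (3/7/2016), B (3/17/2016), D (8/14/2016), C (1/28/2017), F (6/19/2017).
The subordination applies — E was senior to C — so E and C swap.

C, A, B, D, E, F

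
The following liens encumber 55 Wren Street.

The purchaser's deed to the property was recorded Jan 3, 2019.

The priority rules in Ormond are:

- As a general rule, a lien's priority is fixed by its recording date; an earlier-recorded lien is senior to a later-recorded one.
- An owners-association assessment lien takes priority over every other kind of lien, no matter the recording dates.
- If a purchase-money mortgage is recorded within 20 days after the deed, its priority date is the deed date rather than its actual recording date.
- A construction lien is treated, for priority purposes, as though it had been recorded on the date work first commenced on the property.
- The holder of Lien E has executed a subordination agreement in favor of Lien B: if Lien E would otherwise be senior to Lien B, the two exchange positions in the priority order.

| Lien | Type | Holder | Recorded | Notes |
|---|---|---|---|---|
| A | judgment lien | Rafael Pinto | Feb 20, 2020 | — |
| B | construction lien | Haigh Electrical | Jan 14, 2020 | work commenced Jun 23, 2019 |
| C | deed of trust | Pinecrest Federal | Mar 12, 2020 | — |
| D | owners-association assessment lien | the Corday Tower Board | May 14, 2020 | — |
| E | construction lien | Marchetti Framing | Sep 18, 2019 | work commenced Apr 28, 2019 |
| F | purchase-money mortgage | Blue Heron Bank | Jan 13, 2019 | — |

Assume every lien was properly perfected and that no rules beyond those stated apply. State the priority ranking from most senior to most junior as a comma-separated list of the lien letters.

First, effective dates: B's effective date is Jun 23, 2019, when work began; E is treated as recorded Apr 28, 2019, the work-commencement date; F's effective date is the deed date, Jan 3, 2019.
D is an owners-association assessment lien, so it outranks all other liens regardless of date.
Among the remaining liens, by effective date: F (Jan 3, 2019), E (Apr 28, 2019), B (Jun 23, 2019), A (Feb 20, 2020), C (Mar 12, 2020).
E is senior to B before the subordination, so the two trade places.

D, F, B, E, A, C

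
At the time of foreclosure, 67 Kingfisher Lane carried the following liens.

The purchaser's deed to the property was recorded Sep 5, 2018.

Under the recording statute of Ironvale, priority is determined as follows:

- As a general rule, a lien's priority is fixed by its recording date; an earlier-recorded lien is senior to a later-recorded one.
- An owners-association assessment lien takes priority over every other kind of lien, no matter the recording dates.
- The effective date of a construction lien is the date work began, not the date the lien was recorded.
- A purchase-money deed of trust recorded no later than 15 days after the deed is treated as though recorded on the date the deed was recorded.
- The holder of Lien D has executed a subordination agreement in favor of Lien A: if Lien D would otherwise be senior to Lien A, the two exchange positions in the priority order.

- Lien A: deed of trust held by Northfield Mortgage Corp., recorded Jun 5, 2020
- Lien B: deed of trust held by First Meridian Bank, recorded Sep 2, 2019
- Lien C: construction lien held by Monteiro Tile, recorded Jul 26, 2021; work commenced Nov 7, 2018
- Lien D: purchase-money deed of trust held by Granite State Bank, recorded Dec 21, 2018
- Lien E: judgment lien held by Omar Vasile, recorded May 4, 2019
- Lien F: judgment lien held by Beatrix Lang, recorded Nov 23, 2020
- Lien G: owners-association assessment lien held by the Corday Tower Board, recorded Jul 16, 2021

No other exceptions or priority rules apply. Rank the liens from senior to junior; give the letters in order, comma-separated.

G, C, A, E, B, D, F

Effective dates: C is treated as recorded Nov 7, 2018, the work-commencement date; D missed the 15-day window (107 days after the deed), so its recording date stands.
G is an owners-association assessment lien, so it outranks all other liens regardless of date.
Among the remaining liens, by effective date: C (Nov 7, 2018), D (Dec 21, 2018), E (May 4, 2019), B (Sep 2, 2019), A (Jun 5, 2020), F (Nov 23, 2020).
The subordination applies — D was senior to A — so D and A swap.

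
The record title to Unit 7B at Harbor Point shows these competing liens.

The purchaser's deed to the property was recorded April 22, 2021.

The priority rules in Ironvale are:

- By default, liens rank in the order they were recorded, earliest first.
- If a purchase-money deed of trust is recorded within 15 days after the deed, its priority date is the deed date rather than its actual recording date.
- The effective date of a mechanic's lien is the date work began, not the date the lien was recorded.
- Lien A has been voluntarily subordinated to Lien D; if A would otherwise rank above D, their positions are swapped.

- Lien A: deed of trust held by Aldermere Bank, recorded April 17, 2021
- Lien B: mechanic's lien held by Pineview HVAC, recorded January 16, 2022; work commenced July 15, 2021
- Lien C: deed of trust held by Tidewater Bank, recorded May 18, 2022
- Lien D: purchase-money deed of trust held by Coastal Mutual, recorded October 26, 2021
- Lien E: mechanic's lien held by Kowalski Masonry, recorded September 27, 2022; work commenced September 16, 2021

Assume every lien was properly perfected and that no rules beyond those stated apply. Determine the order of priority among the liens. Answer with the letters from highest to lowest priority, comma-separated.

D, B, E, A, C

Adjusting effective dates: B is treated as recorded July 15, 2021, the work-commencement date; D was recorded 187 days after the deed — beyond 15 days — so no relation-back applies; E relates back to September 16, 2021 (work commenced).
Sorted by effective date: A (April 17, 2021), B (July 15, 2021), E (September 16, 2021), D (October 26, 2021), C (May 18, 2022).
Because A would otherwise rank above D, the subordination swaps them.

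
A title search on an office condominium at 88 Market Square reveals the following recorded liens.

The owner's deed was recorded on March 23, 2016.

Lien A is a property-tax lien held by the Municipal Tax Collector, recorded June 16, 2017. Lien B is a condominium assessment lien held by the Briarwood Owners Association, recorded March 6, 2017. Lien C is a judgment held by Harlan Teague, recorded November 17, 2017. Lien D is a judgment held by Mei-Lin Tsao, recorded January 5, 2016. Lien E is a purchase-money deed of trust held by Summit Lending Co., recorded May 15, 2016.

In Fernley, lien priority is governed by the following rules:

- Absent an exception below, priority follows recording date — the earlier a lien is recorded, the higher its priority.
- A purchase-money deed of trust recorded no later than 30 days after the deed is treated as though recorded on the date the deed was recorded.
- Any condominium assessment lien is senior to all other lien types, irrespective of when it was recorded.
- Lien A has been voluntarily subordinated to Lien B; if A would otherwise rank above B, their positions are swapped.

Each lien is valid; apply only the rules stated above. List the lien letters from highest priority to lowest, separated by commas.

Adjusting effective dates: E missed the 30-day window (53 days after the deed), so its recording date stands.
As a condominium assessment lien, B is senior to every other lien.
Among the remaining liens, by effective date: D (January 5, 2016), E (May 15, 2016), A (June 16, 2017), C (November 17, 2017).
Since A is not senior to B, the subordination leaves the order unchanged.

B, D, E, A, C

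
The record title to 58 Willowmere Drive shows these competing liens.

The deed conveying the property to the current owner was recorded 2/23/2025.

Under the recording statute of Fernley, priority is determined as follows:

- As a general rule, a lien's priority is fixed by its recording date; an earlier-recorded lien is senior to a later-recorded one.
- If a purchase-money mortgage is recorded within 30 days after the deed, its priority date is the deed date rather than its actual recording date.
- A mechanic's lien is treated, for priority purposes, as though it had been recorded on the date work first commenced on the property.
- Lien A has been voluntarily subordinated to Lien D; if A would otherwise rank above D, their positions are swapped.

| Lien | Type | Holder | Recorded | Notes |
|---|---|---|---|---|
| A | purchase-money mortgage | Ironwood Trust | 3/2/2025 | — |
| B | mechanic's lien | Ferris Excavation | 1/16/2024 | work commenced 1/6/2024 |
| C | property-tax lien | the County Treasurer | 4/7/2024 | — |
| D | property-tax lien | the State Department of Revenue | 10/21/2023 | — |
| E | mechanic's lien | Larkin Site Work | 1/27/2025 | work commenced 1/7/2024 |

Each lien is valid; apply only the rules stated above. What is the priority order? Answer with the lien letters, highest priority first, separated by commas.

D, B, E, C, A

First, effective dates: A's effective date is the deed date, 2/23/2025; B relates back to 1/6/2024 (work commenced); E relates back to 1/7/2024 (work commenced).
By effective date: D (10/21/2023), B (1/6/2024), E (1/7/2024), C (4/7/2024), A (2/23/2025).
A is already junior to D, so the subordination agreement changes nothing.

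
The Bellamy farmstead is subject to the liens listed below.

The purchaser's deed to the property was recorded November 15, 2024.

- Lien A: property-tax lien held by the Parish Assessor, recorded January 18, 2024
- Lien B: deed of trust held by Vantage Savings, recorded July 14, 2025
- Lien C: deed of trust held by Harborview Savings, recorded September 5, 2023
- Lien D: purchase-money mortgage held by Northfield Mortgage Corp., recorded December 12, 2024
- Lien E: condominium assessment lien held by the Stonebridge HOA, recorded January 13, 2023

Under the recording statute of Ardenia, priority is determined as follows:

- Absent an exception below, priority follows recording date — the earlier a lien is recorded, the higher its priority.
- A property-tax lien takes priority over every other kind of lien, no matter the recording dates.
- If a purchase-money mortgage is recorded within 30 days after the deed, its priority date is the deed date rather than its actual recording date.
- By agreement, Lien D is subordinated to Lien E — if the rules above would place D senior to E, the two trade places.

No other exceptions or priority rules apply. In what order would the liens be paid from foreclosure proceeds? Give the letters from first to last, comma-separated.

Effective dates after the stated exceptions: D relates back to the deed date November 15, 2024.
A is a property-tax lien and takes priority over every other lien.
Ordering the rest by effective date: E (January 13, 2023), C (September 5, 2023), D (November 15, 2024), B (July 14, 2025).
D is already junior to E, so the subordination agreement changes nothing.

A, E, C, D, B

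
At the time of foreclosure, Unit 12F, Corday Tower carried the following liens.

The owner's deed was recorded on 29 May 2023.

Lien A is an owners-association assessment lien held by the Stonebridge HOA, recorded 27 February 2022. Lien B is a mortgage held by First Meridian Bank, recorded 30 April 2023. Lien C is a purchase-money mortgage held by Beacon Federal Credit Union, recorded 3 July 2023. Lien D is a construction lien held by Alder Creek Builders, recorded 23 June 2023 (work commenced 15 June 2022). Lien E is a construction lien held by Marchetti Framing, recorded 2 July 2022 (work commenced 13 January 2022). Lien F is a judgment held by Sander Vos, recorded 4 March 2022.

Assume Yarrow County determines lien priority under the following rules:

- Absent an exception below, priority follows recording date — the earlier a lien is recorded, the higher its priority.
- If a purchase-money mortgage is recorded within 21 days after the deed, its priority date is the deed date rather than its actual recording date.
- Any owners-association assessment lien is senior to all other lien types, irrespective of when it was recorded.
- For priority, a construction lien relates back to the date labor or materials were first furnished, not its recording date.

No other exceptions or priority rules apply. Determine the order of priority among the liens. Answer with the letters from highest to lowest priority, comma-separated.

First, effective dates: C missed the 21-day window (35 days after the deed), so its recording date stands; D is treated as recorded 15 June 2022, the work-commencement date; E relates back to 13 January 2022 (work commenced).
A, as an owners-association assessment lien, has superpriority and ranks first.
Ordering the rest by effective date: E (13 January 2022), F (4 March 2022), D (15 June 2022), B (30 April 2023), C (3 July 2023).

A, E, F, D, B, C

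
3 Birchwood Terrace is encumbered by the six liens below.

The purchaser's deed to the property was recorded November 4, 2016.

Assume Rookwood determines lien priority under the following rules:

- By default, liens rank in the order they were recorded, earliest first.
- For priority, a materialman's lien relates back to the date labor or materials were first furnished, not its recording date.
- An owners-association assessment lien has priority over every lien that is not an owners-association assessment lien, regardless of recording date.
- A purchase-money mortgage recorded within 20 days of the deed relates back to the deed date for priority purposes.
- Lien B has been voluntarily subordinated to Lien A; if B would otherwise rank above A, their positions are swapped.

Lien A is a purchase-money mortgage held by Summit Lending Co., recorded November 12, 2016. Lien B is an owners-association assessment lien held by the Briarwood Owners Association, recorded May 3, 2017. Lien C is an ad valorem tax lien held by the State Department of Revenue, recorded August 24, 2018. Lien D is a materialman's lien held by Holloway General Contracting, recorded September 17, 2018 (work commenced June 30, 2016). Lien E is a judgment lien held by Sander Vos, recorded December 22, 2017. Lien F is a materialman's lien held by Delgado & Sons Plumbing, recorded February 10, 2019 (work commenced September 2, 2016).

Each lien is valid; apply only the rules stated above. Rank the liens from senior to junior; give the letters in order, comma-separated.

A, D, F, B, E, C

First, effective dates: A relates back to the deed date November 4, 2016; D's effective date is June 30, 2016, when work began; F is treated as recorded September 2, 2016, the work-commencement date.
B, as an owners-association assessment lien, has superpriority and ranks first.
Remaining liens by effective date: D (June 30, 2016), F (September 2, 2016), A (November 4, 2016), E (December 22, 2017), C (August 24, 2018).
The subordination applies — B was senior to A — so B and A swap.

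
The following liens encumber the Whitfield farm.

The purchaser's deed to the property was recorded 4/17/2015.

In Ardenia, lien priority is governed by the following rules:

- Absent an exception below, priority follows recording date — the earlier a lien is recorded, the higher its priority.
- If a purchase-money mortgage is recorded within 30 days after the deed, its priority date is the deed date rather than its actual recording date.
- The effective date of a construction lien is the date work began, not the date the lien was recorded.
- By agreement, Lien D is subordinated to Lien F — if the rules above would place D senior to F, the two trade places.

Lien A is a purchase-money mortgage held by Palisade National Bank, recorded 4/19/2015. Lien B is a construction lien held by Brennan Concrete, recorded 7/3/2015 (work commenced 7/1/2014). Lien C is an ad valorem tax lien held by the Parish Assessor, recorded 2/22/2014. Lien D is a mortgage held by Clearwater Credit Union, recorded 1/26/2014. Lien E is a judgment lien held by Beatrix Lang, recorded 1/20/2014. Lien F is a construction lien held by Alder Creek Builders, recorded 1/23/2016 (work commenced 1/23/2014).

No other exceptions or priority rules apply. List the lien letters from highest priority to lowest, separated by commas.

E, F, D, C, B, A

Effective dates: A was recorded within the 30-day window, so its effective date is the deed date 4/17/2015; B relates back to 7/1/2014 (work commenced); F's effective date is 1/23/2014, when work began.
By effective date: E (1/20/2014), F (1/23/2014), D (1/26/2014), C (2/22/2014), B (7/1/2014), A (4/17/2015).
Since D is not senior to F, the subordination leaves the order unchanged.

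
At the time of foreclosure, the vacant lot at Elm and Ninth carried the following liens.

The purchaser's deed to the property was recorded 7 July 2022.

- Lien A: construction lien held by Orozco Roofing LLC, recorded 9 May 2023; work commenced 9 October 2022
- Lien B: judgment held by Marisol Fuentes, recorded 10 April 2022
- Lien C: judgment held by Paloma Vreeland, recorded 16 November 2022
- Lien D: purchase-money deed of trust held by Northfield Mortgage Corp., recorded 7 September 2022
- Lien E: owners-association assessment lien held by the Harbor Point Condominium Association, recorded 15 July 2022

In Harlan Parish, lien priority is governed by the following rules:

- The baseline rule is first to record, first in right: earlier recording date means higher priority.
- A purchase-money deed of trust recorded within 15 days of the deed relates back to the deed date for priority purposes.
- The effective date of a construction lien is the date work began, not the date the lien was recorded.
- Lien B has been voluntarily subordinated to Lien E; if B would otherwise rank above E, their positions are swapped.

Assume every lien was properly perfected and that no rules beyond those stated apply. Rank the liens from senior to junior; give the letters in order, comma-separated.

E, B, D, A, C

Effective dates: A relates back to 9 October 2022 (work commenced); D was recorded 62 days after the deed, outside the 15-day window, so it keeps its recording date.
Ordering by effective date: B (10 April 2022), E (15 July 2022), D (7 September 2022), A (9 October 2022), C (16 November 2022).
B would otherwise be senior to E, so under the subordination agreement B and E exchange positions.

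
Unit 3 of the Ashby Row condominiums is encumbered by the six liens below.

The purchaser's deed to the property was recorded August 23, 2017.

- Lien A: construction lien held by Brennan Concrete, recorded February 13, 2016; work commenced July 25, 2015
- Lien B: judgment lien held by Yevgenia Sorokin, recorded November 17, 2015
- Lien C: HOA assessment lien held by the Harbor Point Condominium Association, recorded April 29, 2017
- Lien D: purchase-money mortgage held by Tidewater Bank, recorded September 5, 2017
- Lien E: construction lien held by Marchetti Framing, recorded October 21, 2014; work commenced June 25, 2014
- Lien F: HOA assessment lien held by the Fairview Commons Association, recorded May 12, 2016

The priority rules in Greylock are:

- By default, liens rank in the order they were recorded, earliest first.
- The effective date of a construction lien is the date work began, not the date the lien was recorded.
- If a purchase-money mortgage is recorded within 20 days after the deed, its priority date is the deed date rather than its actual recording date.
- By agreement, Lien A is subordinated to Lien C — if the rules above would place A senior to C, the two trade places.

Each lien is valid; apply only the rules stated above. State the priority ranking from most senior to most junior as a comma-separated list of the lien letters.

Effective dates: A is treated as recorded July 25, 2015, the work-commencement date; D's effective date is the deed date, August 23, 2017; E's effective date is June 25, 2014, when work began.
Ordering by effective date: E (June 25, 2014), A (July 25, 2015), B (November 17, 2015), F (May 12, 2016), C (April 29, 2017), D (August 23, 2017).
The subordination applies — A was senior to C — so A and C swap.

E, C, B, F, A, D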